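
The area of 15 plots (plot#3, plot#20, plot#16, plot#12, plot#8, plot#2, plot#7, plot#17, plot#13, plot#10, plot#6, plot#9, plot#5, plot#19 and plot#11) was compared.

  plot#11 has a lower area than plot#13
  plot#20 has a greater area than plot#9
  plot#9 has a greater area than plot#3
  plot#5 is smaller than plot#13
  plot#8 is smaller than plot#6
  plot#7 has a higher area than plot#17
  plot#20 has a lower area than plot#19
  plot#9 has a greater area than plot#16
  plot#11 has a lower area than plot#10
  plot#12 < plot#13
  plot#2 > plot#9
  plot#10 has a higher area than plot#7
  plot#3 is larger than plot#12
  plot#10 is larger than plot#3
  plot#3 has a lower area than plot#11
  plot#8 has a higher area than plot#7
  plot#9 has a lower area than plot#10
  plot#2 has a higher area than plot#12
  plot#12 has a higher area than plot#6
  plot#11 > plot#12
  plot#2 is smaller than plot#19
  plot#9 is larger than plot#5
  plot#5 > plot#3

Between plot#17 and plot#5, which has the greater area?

The relevant relations are plot#17 < plot#7; plot#7 < plot#8; plot#8 < plot#6; plot#6 < plot#12; plot#12 < plot#3; plot#3 < plot#5.
Together: plot#17 < plot#7 < plot#8 < plot#6 < plot#12 < plot#3 < plot#5.
So plot#17 < plot#5; plot#5 is the larger of the two.

plot#5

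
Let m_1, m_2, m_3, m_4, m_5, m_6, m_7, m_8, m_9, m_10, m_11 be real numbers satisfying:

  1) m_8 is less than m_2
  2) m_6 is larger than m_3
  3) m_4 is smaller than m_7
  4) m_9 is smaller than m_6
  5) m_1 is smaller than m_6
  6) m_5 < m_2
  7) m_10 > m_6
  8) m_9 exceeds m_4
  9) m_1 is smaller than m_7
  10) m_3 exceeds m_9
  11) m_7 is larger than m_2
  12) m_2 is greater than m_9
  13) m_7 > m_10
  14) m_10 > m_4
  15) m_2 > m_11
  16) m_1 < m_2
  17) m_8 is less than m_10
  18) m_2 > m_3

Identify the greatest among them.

m_7

m_11 is not greatest since m_11 < m_2; m_5 is not greatest since m_5 < m_2; m_8 is not greatest since m_8 < m_10; m_1 is not greatest since m_1 < m_2; m_4 is not greatest since m_4 < m_7; m_9 is not greatest since m_9 < m_2; m_3 is not greatest since m_3 < m_2; m_6 is not greatest since m_6 < m_10; m_2 is not greatest since m_2 < m_7; m_10 is not greatest since m_10 < m_7.
Only m_7 has nothing above it, so m_7 is the greatest.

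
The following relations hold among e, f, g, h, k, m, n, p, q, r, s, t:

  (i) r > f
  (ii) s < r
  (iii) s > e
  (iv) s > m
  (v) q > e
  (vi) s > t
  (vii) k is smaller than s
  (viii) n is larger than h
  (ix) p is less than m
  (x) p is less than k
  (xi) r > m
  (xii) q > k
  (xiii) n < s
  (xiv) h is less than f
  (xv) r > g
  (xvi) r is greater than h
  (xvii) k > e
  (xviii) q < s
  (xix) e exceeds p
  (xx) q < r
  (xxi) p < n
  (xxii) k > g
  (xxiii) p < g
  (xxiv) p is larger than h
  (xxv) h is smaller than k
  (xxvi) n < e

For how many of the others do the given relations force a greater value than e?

4

Directly above e: k, q, s.
One step further: r (4 so far).
Nothing else is reachable above e; 4 in all.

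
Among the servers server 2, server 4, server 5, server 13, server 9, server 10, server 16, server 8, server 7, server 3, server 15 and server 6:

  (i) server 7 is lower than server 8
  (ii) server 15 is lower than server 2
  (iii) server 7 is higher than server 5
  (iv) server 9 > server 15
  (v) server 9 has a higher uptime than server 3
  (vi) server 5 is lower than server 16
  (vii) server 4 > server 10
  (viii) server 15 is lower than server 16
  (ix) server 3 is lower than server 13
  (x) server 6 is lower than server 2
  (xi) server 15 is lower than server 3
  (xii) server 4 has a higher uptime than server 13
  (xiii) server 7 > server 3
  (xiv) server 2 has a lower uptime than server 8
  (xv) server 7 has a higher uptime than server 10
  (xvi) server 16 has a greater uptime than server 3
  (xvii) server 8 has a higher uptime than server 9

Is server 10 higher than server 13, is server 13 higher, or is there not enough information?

Following every chain through server 10: above server 10 we get server 7, server 8, server 4.
server 13 is not reached, and no chain runs the other way from server 13 to server 10.
So the given relations leave the order of server 10 and server 13 undetermined.

undetermined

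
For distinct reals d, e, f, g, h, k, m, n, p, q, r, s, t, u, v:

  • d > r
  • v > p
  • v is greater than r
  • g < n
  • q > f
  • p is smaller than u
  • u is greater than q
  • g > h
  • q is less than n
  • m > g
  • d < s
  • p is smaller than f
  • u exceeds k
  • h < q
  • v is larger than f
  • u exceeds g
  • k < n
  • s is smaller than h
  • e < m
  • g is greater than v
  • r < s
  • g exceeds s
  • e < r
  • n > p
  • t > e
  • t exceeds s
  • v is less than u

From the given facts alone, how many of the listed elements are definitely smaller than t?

The elements the relations force below t are e, r, d, s — no chain reaches any other.
That is 4.

4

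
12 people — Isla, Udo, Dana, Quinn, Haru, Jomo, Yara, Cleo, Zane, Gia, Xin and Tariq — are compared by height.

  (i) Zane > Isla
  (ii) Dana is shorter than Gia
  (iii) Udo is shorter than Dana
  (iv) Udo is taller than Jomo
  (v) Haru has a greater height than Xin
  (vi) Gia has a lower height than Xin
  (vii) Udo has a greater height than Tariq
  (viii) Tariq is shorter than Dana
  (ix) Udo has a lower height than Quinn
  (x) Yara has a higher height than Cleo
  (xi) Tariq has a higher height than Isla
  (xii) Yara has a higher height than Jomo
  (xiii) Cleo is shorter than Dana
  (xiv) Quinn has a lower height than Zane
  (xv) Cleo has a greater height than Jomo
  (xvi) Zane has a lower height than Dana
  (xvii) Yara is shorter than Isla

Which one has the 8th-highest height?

Piecing the relations together gives one ordering: Jomo < Cleo < Yara < Isla < Tariq < Udo < Quinn < Zane < Dana < Gia < Xin < Haru.
Counting 8 from the largest end gives Tariq.

Tariq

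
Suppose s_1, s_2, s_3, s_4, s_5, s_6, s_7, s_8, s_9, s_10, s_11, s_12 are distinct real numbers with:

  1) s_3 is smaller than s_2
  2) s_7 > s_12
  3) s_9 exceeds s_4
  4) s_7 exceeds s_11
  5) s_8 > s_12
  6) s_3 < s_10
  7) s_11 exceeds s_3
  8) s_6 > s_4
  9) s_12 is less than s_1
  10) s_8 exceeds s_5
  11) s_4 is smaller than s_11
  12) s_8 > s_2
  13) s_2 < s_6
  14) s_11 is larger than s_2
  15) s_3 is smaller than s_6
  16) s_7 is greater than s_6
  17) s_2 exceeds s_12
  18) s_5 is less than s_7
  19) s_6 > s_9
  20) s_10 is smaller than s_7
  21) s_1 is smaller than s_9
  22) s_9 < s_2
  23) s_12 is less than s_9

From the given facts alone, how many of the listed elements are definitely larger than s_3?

6

The elements the relations force above s_3 are s_2, s_11, s_10, s_8, s_6, s_7 — no chain reaches any other.
That is 6.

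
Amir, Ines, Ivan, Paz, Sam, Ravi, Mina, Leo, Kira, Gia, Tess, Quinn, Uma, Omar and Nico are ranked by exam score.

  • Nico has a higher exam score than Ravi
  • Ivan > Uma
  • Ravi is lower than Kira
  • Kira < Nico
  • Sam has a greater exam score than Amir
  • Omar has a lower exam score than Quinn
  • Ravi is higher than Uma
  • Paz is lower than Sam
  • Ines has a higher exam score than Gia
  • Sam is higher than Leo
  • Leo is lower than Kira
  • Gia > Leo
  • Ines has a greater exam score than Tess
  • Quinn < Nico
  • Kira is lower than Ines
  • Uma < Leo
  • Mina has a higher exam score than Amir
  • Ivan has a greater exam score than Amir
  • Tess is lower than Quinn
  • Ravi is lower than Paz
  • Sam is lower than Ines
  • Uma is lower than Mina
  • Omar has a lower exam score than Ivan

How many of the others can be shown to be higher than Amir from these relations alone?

4

Directly above Amir: Ivan, Sam, Mina.
One step further: Ines (4 so far).
Nothing else is reachable above Amir; 4 in all.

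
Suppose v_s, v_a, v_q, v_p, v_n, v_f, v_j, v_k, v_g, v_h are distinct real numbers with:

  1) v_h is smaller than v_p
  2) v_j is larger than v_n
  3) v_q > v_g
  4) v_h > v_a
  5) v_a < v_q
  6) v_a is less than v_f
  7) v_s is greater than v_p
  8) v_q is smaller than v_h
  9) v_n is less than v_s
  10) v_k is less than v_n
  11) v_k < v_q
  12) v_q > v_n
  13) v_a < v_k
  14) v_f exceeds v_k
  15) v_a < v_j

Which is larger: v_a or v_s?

v_a < v_k and v_k < v_n give v_a < v_n.
With v_n < v_q: v_a < v_k < v_n < v_q.
Then v_q < v_h extends the chain to v_h.
With v_h < v_p: v_a < v_k < v_n < v_q < v_h < v_p.
With v_p < v_s: v_a < v_k < v_n < v_q < v_h < v_p < v_s.
So v_a < v_s; v_s is the larger of the two.

v_s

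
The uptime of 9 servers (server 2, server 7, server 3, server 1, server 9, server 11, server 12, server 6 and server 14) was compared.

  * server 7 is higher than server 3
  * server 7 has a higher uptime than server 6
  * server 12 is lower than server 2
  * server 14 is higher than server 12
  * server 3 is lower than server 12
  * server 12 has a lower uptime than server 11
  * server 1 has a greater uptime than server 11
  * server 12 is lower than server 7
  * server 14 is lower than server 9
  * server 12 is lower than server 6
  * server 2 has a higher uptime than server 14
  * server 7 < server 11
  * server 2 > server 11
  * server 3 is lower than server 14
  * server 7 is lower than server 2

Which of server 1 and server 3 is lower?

server 3

Following the relations from server 3: server 3 < server 12 < server 6 < server 7 < server 11 < server 1.
So server 3 < server 1; server 3 is the lower of the two.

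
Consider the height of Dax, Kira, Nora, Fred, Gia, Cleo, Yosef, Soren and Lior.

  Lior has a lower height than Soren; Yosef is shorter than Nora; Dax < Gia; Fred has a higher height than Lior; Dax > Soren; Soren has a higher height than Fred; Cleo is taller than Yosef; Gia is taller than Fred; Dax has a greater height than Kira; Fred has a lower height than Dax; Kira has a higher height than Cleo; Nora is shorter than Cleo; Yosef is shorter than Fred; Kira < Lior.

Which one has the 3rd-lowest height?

Cleo

Piecing the relations together gives one ordering: Yosef < Nora < Cleo < Kira < Lior < Fred < Soren < Dax < Gia.
The 3rd smallest is Cleo.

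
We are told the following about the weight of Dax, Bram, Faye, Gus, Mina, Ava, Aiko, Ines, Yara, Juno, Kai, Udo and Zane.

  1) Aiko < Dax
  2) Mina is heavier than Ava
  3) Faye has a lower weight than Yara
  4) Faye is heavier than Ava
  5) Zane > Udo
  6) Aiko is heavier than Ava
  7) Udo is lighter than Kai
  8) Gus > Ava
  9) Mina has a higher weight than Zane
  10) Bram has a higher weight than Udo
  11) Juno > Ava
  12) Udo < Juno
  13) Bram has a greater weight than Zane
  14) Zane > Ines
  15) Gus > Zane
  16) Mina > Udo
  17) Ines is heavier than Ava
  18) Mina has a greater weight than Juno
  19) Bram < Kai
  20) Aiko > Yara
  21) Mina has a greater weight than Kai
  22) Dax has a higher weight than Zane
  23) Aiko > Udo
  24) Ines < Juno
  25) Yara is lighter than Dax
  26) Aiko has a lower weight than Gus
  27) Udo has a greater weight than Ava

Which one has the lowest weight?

Ava

Chaining upward from Ava: directly above it, Ines, Udo, Juno, Faye, Aiko, Gus, Mina; then Yara, Zane, Bram, Kai, Dax.
That covers every other element, and nothing is given below Ava, so Ava is the lowest weight.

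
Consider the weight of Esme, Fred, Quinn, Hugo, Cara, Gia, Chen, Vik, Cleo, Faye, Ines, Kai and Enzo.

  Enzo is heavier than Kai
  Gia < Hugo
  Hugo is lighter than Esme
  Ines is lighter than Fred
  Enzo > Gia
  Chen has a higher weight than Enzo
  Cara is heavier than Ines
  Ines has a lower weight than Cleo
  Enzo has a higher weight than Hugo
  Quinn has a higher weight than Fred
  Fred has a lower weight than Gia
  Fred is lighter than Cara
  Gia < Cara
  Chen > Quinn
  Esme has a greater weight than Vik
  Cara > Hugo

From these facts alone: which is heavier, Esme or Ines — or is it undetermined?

Ines < Fred and Fred < Gia give Ines < Gia.
Then Gia < Hugo extends the chain to Hugo.
Then Hugo < Esme extends the chain to Esme.
So Esme is heavier.

Esme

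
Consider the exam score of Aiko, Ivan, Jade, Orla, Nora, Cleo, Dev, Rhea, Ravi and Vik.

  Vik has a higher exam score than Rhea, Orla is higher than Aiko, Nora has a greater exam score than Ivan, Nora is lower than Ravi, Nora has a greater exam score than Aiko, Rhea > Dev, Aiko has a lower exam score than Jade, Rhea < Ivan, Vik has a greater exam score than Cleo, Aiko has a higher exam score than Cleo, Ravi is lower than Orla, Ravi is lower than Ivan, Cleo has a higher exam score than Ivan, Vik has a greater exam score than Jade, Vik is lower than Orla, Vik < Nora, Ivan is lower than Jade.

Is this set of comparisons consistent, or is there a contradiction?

We have Ravi < Ivan stated directly, yet also Ivan < Cleo < Aiko < Jade < Vik < Nora < Ravi by chaining the others — so Ivan < Ravi. Contradiction.

inconsistent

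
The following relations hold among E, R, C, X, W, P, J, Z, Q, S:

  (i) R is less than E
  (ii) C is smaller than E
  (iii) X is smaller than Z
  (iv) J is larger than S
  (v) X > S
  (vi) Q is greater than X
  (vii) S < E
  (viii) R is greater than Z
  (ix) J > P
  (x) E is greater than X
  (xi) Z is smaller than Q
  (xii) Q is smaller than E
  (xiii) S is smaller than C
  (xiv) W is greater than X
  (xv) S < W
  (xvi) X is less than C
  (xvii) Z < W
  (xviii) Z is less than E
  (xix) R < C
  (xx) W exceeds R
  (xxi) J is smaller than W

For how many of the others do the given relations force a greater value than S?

8

The elements the relations force above S are X, Z, Q, R, C, J, W, E — no chain reaches any other.
That is 8.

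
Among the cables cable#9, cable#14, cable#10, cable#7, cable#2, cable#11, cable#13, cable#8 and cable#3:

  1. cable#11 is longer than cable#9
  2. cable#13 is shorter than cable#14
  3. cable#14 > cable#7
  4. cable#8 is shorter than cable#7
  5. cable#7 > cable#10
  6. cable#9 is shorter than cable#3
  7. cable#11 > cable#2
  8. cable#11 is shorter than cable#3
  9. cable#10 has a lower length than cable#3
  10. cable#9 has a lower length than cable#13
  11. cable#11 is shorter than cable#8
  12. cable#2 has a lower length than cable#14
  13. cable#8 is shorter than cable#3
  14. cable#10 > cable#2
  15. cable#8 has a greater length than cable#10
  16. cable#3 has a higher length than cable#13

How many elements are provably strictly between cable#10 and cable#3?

Chaining upward from cable#10 reaches: cable#8, cable#7, cable#14.
Chaining downward from cable#3 reaches: cable#2, cable#9, cable#11, cable#13, cable#8.
Strictly between cable#10 and cable#3 are those in both lists: cable#8 — 1 element.

1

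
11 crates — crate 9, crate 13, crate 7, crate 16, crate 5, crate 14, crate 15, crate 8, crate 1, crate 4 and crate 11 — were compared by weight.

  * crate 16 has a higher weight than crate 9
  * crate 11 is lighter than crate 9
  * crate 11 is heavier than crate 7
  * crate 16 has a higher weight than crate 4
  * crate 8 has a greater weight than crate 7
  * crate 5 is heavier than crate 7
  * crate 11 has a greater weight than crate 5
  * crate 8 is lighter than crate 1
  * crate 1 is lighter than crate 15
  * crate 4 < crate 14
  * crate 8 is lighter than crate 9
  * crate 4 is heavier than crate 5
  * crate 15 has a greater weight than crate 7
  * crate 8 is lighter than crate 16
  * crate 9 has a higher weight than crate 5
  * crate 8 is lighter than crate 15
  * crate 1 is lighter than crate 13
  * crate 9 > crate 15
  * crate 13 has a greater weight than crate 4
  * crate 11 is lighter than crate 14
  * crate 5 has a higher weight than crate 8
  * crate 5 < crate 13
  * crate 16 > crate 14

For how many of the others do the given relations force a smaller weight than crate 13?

Directly below crate 13: crate 5, crate 4, crate 1.
One step further: crate 7, crate 8 (5 so far).
No other element is forced below crate 13 by the given relations, so the count is 5.

5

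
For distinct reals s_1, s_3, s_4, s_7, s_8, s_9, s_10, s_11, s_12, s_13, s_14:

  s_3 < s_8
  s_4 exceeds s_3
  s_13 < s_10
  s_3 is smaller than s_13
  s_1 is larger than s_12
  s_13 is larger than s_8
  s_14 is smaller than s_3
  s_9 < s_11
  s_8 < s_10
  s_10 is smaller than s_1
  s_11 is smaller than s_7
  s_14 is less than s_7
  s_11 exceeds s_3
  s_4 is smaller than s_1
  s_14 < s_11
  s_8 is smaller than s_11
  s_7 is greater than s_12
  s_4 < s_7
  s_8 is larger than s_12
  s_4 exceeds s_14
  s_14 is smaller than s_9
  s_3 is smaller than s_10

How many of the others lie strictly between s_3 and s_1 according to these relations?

4

The relations place s_3 below s_1. An element lies strictly between them when it is forced above s_3 and also forced below s_1.
Above s_3: {s_8, s_11, s_4, s_7, s_13, s_10}. Below s_1: {s_12, s_14, s_8, s_4, s_13, s_10}.
Intersection: {s_8, s_4, s_13, s_10} — 4.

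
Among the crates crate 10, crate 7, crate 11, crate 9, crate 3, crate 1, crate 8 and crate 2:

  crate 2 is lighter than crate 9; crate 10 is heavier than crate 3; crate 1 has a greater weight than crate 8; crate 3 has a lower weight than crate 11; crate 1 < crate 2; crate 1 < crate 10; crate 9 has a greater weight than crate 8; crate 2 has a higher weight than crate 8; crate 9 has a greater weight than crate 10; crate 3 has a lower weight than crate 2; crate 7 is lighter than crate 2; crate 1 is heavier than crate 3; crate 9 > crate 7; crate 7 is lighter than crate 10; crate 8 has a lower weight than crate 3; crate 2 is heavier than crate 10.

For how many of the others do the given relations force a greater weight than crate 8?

6

From crate 8 the given relations immediately reach crate 3, crate 1, crate 2, crate 9.
From those, crate 11, crate 10 — 6 in total.
No other element is forced above crate 8 by the given relations, so the count is 6.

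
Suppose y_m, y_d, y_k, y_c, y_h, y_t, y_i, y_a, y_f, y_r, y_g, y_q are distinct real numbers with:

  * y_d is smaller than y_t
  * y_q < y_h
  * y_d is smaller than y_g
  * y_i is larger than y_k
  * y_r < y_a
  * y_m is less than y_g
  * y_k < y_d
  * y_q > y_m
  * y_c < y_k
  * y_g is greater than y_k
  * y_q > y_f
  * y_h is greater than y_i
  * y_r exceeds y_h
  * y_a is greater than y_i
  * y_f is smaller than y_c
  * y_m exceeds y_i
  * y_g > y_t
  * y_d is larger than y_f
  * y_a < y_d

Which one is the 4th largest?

Piecing the relations together gives one ordering: y_f < y_c < y_k < y_i < y_m < y_q < y_h < y_r < y_a < y_d < y_t < y_g.
Counting 4 from the largest end gives y_a.

y_a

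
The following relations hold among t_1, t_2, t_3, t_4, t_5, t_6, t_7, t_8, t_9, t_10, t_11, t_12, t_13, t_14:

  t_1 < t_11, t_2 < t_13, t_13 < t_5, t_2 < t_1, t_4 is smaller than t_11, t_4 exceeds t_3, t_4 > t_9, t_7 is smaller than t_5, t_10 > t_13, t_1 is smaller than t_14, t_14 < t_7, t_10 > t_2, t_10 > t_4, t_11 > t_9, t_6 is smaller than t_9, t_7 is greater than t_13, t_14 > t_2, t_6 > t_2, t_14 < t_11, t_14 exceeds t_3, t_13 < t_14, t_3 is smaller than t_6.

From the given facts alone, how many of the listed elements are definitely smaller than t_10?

6

Directly below t_10: t_2, t_13, t_4.
One step further: t_3, t_9 (5 so far).
One step further: t_6 (6 so far).
Nothing else is reachable below t_10; 6 in all.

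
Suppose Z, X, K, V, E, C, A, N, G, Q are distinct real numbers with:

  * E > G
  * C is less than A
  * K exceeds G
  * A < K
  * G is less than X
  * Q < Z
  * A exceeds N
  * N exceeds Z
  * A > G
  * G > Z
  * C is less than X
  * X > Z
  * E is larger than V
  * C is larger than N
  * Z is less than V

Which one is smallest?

Z is not least since Q < Z; V is not least since Z < V; N is not least since Z < N; G is not least since Z < G; C is not least since N < C; E is not least since G < E; X is not least since C < X; A is not least since N < A; K is not least since G < K.
Only Q has nothing below it, so Q is the smallest.

Q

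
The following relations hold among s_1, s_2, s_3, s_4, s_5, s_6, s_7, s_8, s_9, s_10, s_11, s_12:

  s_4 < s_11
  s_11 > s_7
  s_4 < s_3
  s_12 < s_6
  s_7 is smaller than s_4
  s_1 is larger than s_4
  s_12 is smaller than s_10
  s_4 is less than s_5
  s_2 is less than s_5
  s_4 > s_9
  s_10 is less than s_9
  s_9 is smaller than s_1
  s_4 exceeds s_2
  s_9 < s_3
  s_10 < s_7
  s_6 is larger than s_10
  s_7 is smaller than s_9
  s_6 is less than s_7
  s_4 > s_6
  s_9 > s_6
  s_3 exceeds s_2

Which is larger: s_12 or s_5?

Link the given pairs in sequence: s_12 < s_10; s_10 < s_6; s_6 < s_7; s_7 < s_9; s_9 < s_4; s_4 < s_5.
Chaining these gives s_12 < s_10 < s_6 < s_7 < s_9 < s_4 < s_5.
So s_12 < s_5; s_5 is the larger of the two.

s_5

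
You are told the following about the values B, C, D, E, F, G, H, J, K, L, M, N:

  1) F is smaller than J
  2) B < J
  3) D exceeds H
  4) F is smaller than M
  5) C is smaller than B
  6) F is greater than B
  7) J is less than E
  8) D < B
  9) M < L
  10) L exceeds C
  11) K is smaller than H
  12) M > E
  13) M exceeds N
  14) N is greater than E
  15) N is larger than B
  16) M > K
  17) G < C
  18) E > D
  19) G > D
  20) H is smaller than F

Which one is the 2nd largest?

The consecutive relations fix a unique order: K < H < D < G < C < B < F < J < E < N < M < L.
Counting 2 from the largest end gives M.

M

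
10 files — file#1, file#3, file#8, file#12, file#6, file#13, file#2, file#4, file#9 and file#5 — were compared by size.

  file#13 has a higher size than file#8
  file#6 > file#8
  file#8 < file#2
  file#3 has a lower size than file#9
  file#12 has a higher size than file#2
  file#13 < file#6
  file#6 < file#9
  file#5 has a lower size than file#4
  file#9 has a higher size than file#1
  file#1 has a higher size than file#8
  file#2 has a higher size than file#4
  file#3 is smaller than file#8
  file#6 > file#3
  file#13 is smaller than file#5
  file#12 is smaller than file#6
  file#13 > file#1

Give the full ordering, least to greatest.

file#3 < file#8 < file#1 < file#13 < file#5 < file#4 < file#2 < file#12 < file#6 < file#9

Nothing is placed below file#3, so it is least; from there file#3 < file#8; file#8 < file#1; file#1 < file#13; file#13 < file#5; file#5 < file#4; file#4 < file#2; file#2 < file#12; file#12 < file#6; file#6 < file#9, each given directly.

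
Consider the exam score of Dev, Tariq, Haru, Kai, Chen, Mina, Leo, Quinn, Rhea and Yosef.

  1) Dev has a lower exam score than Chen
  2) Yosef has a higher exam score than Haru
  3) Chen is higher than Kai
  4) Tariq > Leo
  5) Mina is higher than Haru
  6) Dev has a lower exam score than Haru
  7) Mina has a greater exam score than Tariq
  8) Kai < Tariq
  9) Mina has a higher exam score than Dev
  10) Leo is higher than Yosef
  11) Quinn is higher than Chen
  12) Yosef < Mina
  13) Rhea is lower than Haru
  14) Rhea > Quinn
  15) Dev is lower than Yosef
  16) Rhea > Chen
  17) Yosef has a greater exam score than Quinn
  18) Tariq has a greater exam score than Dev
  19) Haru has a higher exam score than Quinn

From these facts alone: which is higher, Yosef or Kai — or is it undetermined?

Yosef

Following the relations from Kai: Kai < Chen < Quinn < Rhea < Haru < Yosef.
So Yosef is higher.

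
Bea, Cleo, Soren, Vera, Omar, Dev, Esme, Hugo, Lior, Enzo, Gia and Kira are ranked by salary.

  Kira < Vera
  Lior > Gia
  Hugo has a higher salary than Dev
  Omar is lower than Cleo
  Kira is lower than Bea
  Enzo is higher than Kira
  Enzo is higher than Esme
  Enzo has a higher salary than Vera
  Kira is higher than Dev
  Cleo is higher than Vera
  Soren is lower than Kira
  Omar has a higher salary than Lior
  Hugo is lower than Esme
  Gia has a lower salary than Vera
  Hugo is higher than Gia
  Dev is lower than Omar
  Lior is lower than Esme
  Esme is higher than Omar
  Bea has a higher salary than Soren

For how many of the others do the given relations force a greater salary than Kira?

The elements the relations force above Kira are Vera, Cleo, Enzo, Bea — no chain reaches any other.
That is 4.

4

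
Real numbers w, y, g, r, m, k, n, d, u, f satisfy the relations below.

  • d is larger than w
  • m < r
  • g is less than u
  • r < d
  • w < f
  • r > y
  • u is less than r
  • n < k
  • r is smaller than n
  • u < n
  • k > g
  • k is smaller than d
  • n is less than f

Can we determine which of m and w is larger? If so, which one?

undetermined

Following every chain through w: above w we get f, d.
m is not reached, and no chain runs the other way from m to w.
So the given relations leave the order of w and m undetermined.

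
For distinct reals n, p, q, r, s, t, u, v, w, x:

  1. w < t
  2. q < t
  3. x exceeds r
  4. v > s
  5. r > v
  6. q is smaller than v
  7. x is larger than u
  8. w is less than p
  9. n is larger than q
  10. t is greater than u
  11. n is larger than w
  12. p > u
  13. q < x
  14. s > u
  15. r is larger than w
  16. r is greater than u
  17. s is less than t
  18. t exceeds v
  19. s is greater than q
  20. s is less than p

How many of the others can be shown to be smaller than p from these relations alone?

From p the given relations immediately reach u, w, s.
From those, q — 4 in total.
No other element is forced below p by the given relations, so the count is 4.

4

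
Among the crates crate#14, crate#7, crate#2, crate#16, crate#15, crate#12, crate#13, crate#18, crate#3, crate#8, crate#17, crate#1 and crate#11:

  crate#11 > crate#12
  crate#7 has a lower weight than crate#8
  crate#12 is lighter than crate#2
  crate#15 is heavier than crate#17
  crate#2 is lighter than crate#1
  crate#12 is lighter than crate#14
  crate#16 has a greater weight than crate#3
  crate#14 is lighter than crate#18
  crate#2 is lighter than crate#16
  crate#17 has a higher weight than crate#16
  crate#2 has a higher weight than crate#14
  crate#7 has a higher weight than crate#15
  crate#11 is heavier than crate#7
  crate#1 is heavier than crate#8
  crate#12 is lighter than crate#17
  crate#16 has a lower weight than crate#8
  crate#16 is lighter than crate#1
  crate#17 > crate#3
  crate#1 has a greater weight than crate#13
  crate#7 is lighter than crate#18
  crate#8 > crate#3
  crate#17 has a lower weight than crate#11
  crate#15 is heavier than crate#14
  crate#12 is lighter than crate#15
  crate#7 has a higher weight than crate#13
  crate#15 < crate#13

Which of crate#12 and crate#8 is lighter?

Link the given pairs in sequence: crate#12 < crate#14; crate#14 < crate#2; crate#2 < crate#16; crate#16 < crate#17; crate#17 < crate#15; crate#15 < crate#13; crate#13 < crate#7; crate#7 < crate#8.
Together: crate#12 < crate#14 < crate#2 < crate#16 < crate#17 < crate#15 < crate#13 < crate#7 < crate#8.
So crate#12 < crate#8; crate#12 is the lighter of the two.

crate#12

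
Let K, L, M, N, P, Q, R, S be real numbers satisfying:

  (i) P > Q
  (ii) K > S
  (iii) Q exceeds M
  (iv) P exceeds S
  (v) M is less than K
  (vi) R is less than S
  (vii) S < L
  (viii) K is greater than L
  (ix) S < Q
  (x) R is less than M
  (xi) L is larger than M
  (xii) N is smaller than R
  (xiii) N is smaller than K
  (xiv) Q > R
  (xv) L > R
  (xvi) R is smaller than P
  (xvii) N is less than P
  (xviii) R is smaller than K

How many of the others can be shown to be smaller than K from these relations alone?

From K the given relations immediately reach N, R, S, M, L.
Nothing else is reachable below K; 5 in all.

5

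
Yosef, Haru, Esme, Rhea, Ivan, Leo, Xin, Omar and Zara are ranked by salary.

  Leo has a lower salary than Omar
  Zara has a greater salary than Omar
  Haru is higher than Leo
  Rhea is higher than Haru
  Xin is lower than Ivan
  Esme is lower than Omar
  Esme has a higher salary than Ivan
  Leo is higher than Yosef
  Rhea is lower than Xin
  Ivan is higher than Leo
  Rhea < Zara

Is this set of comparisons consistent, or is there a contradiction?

Every relation is compatible with Yosef < Leo < Haru < Rhea < Xin < Ivan < Esme < Omar < Zara; the set is consistent.

consistent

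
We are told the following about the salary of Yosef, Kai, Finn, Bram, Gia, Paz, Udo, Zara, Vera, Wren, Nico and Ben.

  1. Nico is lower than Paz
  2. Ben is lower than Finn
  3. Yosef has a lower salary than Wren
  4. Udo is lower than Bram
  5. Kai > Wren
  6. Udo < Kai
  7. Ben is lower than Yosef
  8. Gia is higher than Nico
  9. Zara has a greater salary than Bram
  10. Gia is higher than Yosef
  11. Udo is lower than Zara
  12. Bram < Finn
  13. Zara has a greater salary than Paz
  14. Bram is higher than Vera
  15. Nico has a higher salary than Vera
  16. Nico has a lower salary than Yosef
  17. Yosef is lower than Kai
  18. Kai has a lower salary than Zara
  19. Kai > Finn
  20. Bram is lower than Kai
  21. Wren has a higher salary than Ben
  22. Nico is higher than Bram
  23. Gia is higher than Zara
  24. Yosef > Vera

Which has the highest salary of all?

Chaining downward from Gia: directly below it, Nico, Yosef, Zara; then Vera, Ben, Udo, Bram, Paz, Kai; then Finn, Wren.
That covers every other element, and nothing is given above Gia, so Gia is the highest salary.

Gia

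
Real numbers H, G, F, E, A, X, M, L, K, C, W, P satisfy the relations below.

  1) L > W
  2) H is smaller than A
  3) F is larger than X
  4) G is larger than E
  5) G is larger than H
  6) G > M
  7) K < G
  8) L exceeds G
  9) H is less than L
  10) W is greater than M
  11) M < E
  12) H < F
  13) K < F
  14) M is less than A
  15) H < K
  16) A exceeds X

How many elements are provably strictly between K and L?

The relations place K below L. An element lies strictly between them when it is forced above K and also forced below L.
Above K: {G, F}. Below L: {M, H, E, W, G}.
Intersection: {G} — 1.

1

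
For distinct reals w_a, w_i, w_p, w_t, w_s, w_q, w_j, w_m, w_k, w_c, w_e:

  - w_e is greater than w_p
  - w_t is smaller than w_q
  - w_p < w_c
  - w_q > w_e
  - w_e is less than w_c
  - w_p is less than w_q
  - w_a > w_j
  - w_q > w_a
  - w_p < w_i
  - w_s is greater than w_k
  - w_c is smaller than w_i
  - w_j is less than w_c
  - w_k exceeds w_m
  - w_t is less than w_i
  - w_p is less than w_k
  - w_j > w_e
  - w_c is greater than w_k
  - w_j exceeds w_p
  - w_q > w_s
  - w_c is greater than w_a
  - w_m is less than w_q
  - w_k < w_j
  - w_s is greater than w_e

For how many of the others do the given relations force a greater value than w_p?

8

The elements the relations force above w_p are w_e, w_k, w_s, w_j, w_a, w_c, w_i, w_q — no chain reaches any other.
That is 8.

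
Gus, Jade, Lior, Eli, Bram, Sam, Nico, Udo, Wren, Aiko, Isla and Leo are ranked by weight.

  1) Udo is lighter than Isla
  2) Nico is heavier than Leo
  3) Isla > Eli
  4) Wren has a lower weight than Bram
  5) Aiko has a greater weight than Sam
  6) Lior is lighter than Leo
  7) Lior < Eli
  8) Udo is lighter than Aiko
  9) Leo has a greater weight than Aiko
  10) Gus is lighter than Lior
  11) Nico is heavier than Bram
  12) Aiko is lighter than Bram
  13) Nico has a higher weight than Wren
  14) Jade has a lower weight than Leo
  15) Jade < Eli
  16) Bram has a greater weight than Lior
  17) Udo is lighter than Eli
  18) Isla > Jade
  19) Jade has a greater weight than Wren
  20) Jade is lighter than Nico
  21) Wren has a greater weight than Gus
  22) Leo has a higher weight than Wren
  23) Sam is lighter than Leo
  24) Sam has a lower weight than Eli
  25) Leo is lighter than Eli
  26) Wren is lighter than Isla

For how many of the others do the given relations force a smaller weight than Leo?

From Leo the given relations immediately reach Sam, Wren, Lior, Aiko, Jade.
From those, Gus, Udo — 7 in total.
Nothing else is reachable below Leo; 7 in all.

7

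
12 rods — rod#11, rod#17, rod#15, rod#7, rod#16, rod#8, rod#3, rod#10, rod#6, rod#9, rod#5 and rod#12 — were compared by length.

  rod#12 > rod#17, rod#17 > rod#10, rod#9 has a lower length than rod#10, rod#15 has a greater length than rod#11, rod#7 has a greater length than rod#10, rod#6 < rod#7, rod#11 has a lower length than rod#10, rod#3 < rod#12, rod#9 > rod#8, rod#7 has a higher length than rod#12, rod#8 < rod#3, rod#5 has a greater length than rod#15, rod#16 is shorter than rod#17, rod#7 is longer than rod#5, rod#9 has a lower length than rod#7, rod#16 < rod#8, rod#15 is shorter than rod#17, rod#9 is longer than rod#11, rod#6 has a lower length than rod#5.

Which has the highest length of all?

Chaining downward from rod#7: directly below it, rod#9, rod#10, rod#6, rod#12, rod#5; then rod#8, rod#11, rod#3, rod#15, rod#17; then rod#16.
That covers every other element, and nothing is given above rod#7, so rod#7 is the highest length.

rod#7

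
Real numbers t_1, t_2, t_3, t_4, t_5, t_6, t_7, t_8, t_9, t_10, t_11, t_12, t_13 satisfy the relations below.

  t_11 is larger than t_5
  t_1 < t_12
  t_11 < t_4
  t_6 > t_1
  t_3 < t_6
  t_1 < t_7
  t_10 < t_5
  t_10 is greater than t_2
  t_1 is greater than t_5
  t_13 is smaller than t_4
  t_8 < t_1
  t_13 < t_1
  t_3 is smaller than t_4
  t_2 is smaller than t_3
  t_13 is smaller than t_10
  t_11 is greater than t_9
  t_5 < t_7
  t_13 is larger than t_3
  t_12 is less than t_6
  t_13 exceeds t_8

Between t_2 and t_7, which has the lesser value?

t_2

t_2 < t_3 and t_3 < t_13 give t_2 < t_13.
Then t_13 < t_10 extends the chain to t_10.
Then t_10 < t_5 extends the chain to t_5.
With t_5 < t_1: t_2 < t_3 < t_13 < t_10 < t_5 < t_1.
Then t_1 < t_7 extends the chain to t_7.
So t_2 < t_7; t_2 is the smaller of the two.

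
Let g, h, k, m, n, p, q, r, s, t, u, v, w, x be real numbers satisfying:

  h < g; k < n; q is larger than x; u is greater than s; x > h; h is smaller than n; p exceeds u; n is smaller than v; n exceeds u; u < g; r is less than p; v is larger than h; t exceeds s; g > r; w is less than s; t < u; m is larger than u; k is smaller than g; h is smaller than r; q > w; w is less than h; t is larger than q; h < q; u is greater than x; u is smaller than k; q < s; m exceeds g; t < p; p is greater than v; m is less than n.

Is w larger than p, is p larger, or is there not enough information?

w < h and h < x give w < x.
Then x < q extends the chain to q.
With q < s: w < h < x < q < s.
Then s < t extends the chain to t.
Then t < u extends the chain to u.
Then u < k extends the chain to k.
With k < g: w < h < x < q < s < t < u < k < g.
Then g < m extends the chain to m.
With m < n: w < h < x < q < s < t < u < k < g < m < n.
Then n < v extends the chain to v.
Then v < p extends the chain to p.
So p is larger.

p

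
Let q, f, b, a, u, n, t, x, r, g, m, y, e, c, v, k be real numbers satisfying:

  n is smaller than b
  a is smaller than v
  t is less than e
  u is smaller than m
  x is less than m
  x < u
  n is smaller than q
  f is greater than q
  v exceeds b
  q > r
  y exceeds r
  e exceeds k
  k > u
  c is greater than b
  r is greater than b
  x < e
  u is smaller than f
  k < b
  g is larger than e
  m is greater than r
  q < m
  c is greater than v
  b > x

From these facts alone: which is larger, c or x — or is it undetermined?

Following the relations from x: x < u < k < b < v < c.
So c is larger.

c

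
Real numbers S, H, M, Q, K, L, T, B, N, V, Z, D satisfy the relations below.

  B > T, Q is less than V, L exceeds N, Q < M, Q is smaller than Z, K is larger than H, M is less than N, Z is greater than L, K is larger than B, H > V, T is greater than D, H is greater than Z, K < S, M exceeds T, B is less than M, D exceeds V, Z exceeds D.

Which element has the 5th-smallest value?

B

Chaining the given pairs: Q < V < D < T < B < M < N < L < Z < H < K < S.
The 5th smallest is B.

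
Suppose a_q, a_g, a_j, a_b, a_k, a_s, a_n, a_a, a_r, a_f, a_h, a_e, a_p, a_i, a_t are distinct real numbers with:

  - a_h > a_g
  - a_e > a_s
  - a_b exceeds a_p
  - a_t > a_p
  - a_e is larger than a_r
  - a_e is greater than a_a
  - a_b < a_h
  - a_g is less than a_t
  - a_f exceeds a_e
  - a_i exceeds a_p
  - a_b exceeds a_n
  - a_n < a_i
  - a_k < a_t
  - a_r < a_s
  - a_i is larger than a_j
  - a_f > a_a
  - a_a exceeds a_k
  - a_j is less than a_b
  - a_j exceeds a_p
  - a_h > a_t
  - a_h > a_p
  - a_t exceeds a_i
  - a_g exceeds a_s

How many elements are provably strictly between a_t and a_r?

The relations place a_r below a_t. An element lies strictly between them when it is forced above a_r and also forced below a_t.
Above a_r: {a_s, a_g, a_e, a_h, a_f}. Below a_t: {a_s, a_k, a_n, a_p, a_g, a_j, a_i}.
Intersection: {a_s, a_g} — 2.

2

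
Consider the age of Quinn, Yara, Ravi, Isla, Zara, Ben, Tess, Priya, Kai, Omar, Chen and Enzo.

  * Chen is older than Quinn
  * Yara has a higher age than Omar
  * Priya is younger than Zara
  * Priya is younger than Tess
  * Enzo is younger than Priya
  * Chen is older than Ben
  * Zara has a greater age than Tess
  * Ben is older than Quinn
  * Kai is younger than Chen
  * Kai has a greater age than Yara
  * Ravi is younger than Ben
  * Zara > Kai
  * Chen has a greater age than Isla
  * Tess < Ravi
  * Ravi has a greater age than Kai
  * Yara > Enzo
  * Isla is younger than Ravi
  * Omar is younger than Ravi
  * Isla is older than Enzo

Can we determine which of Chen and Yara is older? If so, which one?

Link the given pairs in sequence: Yara < Kai; Kai < Ravi; Ravi < Ben; Ben < Chen.
Chaining these gives Yara < Kai < Ravi < Ben < Chen.
So Chen is older.

Chen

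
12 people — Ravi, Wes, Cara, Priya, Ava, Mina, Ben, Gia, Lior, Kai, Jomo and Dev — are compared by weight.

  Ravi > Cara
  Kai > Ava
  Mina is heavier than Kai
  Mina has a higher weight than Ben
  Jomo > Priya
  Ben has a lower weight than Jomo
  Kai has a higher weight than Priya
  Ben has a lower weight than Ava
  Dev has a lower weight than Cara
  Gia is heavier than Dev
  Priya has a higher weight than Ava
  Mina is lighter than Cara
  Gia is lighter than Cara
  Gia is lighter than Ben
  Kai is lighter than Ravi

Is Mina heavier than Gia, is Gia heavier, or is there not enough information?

Link the given pairs in sequence: Gia < Ben; Ben < Ava; Ava < Priya; Priya < Kai; Kai < Mina.
Chaining these gives Gia < Ben < Ava < Priya < Kai < Mina.
So Mina is heavier.

Mina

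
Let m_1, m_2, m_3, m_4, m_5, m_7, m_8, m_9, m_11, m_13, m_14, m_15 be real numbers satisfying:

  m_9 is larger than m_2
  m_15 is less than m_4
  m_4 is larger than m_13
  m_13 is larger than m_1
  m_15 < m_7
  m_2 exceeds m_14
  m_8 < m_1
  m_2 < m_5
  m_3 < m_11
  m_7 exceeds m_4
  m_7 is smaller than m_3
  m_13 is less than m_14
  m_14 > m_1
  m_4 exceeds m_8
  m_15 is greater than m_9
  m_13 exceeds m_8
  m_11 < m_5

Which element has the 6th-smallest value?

m_9

Piecing the relations together gives one ordering: m_8 < m_1 < m_13 < m_14 < m_2 < m_9 < m_15 < m_4 < m_7 < m_3 < m_11 < m_5.
Counting 6 from the smallest end gives m_9.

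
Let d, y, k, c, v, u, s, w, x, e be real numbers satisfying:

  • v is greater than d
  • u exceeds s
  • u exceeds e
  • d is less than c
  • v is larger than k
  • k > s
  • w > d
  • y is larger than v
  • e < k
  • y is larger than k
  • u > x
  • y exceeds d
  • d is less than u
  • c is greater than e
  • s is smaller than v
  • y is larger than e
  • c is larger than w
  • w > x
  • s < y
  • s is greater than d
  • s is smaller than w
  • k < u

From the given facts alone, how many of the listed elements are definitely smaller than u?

Directly below u: e, x, d, s, k.
Nothing else is reachable below u; 5 in all.

5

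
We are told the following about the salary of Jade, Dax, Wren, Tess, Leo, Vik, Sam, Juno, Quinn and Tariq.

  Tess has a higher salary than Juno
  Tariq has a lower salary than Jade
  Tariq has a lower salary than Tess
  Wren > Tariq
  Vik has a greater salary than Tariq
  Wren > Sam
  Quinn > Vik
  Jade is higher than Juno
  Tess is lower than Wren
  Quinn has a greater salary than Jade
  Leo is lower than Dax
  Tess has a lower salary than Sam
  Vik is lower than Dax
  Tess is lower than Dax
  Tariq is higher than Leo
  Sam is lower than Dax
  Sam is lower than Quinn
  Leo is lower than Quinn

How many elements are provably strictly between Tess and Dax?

1

Chaining upward from Tess reaches: Sam, Quinn, Wren.
Chaining downward from Dax reaches: Leo, Tariq, Vik, Juno, Sam.
Strictly between Tess and Dax are those in both lists: Sam — 1 element.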